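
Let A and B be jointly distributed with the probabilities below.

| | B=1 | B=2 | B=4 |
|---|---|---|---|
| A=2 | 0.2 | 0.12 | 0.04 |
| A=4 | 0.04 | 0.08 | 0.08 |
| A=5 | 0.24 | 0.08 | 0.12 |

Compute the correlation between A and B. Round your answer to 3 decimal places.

E[A] = 3.72,  E[B] = 2
E[AB] = 7.68
cov(A,B) = E[AB] − E[A]E[B] = 7.68 − (3.72)(2) = 0.24
V(A) = 1.8016,  V(B) = 1.44
ρ = 0.24 / √(1.8016·1.44) ≈ 0.149

0.149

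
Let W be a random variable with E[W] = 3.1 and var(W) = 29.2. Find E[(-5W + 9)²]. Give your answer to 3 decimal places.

772.250

E[-5W + 9] = -5·3.1 + 9 = -6.5
var(-5W + 9) = (-5)²·29.2 = 730
E[(-5W + 9)²] = var((-5W + 9)) + (E[(-5W + 9)])² = 730 + (-6.5)² = 772.25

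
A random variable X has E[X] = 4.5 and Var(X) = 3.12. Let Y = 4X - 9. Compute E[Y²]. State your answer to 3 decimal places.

E[4X - 9] = 4·4.5 − 9 = 9
Var(4X - 9) = (4)²·3.12 = 49.92
E[Y²] = Var(Y) + (E[Y])² = 49.92 + (9)² = 130.92

130.920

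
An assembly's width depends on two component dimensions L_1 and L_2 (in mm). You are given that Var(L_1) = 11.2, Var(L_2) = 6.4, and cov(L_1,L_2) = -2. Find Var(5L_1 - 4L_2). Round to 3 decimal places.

462.400

Var(5L_1 - 4L_2) = (5)²·Var(L_1) + (-4)²·Var(L_2) + 2·(5)·(-4)·cov(L_1,L_2)
= 25·11.2 + 16·6.4 + -40·-2 = 462.4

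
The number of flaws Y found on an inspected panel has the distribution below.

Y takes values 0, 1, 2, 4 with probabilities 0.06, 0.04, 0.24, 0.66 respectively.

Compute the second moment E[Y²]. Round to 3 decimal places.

E[Y²] = (0)²(0.06) + (1)²(0.04) + (2)²(0.24) + (4)²(0.66) = 11.56

11.560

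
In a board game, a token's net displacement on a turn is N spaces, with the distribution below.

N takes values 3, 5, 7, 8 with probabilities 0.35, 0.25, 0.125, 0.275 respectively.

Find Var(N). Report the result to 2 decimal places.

4.23

E[N] = (3)(0.35) + (5)(0.25) + (7)(0.125) + (8)(0.275) = 5.375
E[N²] = (3)²(0.35) + (5)²(0.25) + (7)²(0.125) + (8)²(0.275) = 33.125
Var(N) = E[N²] − (E[N])² = 33.125 − (5.375)² = 4.234375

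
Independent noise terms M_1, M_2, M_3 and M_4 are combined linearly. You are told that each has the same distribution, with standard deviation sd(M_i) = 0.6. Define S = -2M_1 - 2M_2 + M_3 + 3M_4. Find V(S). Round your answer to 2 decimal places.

V(M_i) = (0.6)² = 0.36
By independence, V(S) = (-2)²V(M_1) + (-2)²V(M_2) + (1)²V(M_3) + (3)²V(M_4)
= (-2)²·0.36 + (-2)²·0.36 + (1)²·0.36 + (3)²·0.36 = 6.48

6.48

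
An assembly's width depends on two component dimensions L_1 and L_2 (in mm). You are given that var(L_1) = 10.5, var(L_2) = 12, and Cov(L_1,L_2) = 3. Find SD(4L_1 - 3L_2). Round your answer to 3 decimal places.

var(4L_1 - 3L_2) = (4)²·var(L_1) + (-3)²·var(L_2) + 2·(4)·(-3)·Cov(L_1,L_2)
= 16·10.5 + 9·12 + -24·3 = 204
SD(4L_1 - 3L_2) = √204 ≈ 14.283

14.283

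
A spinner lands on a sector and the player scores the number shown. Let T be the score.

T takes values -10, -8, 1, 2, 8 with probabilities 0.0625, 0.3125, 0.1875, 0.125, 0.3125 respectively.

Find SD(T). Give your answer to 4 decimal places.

6.8485

E[T] = (-10)(0.0625) + (-8)(0.3125) + (1)(0.1875) + (2)(0.125) + (8)(0.3125) = -0.1875
E[T²] = (-10)²(0.0625) + (-8)²(0.3125) + (1)²(0.1875) + (2)²(0.125) + (8)²(0.3125) = 46.9375
V(T) = E[T²] − (E[T])² = 46.9375 − (-0.1875)² = 46.90234375
SD(T) = √46.90234375 ≈ 6.8485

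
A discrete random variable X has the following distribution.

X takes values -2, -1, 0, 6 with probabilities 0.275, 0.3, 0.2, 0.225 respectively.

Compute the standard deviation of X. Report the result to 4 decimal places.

3.0414

E[X] = (-2)(0.275) + (-1)(0.3) + (0)(0.2) + (6)(0.225) = 0.5
E[X²] = (-2)²(0.275) + (-1)²(0.3) + (0)²(0.2) + (6)²(0.225) = 9.5
Var(X) = E[X²] − (E[X])² = 9.5 − (0.5)² = 9.25
sd(X) = √9.25 ≈ 3.0414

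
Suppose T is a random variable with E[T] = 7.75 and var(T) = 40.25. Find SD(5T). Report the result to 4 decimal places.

var(5T) = (5)²·40.25 = 1006.25
SD(5T) = √1006.25 ≈ 31.7214

31.7214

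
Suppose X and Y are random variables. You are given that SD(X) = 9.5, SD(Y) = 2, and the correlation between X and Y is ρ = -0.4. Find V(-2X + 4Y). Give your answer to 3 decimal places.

V(X) = (9.5)² = 90.25;  V(Y) = (2)² = 4
Cov(X,Y) = ρ·SD(X)·SD(Y) = -0.4·9.5·2 = -7.6
V(-2X + 4Y) = (-2)²·V(X) + (4)²·V(Y) + 2·(-2)·(4)·Cov(X,Y)
= 4·90.25 + 16·4 + -16·-7.6 = 546.6

546.600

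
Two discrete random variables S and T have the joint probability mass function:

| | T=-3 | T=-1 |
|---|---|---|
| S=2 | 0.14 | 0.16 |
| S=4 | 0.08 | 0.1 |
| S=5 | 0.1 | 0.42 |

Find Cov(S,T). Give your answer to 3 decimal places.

E[S] = 3.92,  E[T] = -1.64
E[ST] = -6.12
Cov(S,T) = E[ST] − E[S]E[T] = -6.12 − (3.92)(-1.64) = 0.3088

0.309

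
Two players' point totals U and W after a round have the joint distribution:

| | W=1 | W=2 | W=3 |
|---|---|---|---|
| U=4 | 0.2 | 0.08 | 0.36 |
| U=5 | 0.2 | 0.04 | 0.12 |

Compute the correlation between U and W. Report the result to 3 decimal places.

E[U] = 4.36,  E[W] = 2.08
E[UW] = 8.96
cov(U,W) = E[UW] − E[U]E[W] = 8.96 − (4.36)(2.08) = -0.1088
var(U) = 0.2304,  var(W) = 0.8736
ρ = -0.1088 / √(0.2304·0.8736) ≈ -0.243

-0.243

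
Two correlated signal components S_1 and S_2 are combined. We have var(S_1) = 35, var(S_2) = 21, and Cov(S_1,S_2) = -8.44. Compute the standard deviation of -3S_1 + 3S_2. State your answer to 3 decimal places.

25.611

var(-3S_1 + 3S_2) = (-3)²·var(S_1) + (3)²·var(S_2) + 2·(-3)·(3)·Cov(S_1,S_2)
= 9·35 + 9·21 + -18·-8.44 = 655.92
SD(-3S_1 + 3S_2) = √655.92 ≈ 25.611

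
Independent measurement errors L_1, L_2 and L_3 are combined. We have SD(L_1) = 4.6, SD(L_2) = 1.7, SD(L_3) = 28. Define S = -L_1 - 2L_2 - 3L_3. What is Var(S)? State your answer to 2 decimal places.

Var(L_1) = 21.16, Var(L_2) = 2.89, Var(L_3) = 784
By independence, Var(S) = (-1)²Var(L_1) + (-2)²Var(L_2) + (-3)²Var(L_3)
= (-1)²·21.16 + (-2)²·2.89 + (-3)²·784 = 7088.72

7088.72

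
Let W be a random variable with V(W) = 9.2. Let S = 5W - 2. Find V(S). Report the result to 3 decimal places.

V(5W - 2) = (5)²·V(W) = 25·9.2 = 230

230.000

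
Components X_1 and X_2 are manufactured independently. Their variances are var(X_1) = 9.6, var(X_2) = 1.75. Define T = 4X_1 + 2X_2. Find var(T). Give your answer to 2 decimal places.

By independence, var(T) = (4)²var(X_1) + (2)²var(X_2)
= (4)²·9.6 + (2)²·1.75 = 160.6

160.60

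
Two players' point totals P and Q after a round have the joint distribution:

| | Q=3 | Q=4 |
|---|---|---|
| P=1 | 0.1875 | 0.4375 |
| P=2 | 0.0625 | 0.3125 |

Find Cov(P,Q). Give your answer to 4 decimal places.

0.0313

E[P] = 1.375,  E[Q] = 3.75
E[PQ] = 5.1875
Cov(P,Q) = E[PQ] − E[P]E[Q] = 5.1875 − (1.375)(3.75) = 0.03125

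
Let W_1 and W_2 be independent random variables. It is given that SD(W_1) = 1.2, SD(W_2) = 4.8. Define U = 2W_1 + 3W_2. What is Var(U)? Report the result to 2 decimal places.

213.12

Var(W_1) = 1.44, Var(W_2) = 23.04
By independence, Var(U) = (2)²Var(W_1) + (3)²Var(W_2)
= (2)²·1.44 + (3)²·23.04 = 213.12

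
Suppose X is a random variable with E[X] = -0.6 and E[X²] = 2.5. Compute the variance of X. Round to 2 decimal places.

2.14

Var(X) = 2.5 − (-0.6)² = 2.14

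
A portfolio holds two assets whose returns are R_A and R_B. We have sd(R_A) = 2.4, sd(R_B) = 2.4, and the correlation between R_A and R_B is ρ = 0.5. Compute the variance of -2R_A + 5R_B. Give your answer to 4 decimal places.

var(R_A) = (2.4)² = 5.76;  var(R_B) = (2.4)² = 5.76
cov(R_A,R_B) = ρ·sd(R_A)·sd(R_B) = 0.5·2.4·2.4 = 2.88
var(-2R_A + 5R_B) = (-2)²·var(R_A) + (5)²·var(R_B) + 2·(-2)·(5)·cov(R_A,R_B)
= 4·5.76 + 25·5.76 + -20·2.88 = 109.44

109.4400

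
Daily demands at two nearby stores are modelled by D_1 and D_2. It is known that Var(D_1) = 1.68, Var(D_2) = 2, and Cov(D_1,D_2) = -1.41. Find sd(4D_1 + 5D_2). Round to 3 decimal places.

Var(4D_1 + 5D_2) = (4)²·Var(D_1) + (5)²·Var(D_2) + 2·(4)·(5)·Cov(D_1,D_2)
= 16·1.68 + 25·2 + 40·-1.41 = 20.48
sd(4D_1 + 5D_2) = √20.48 ≈ 4.525

4.525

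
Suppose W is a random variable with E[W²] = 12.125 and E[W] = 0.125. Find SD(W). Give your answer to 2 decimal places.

3.48

Var(W) = 12.125 − (0.125)² = 12.109375
SD(W) = √12.109375 ≈ 3.48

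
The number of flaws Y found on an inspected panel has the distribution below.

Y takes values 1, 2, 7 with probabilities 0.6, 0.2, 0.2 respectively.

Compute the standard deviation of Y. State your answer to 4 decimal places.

2.3324

E[Y] = (1)(0.6) + (2)(0.2) + (7)(0.2) = 2.4
E[Y²] = (1)²(0.6) + (2)²(0.2) + (7)²(0.2) = 11.2
Var(Y) = E[Y²] − (E[Y])² = 11.2 − (2.4)² = 5.44
SD(Y) = √5.44 ≈ 2.3324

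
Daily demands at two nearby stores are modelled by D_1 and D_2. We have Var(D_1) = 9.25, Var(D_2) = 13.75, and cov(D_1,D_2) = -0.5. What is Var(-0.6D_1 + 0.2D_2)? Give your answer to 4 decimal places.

Var(-0.6D_1 + 0.2D_2) = (-0.6)²·Var(D_1) + (0.2)²·Var(D_2) + 2·(-0.6)·(0.2)·cov(D_1,D_2)
= 0.36·9.25 + 0.04·13.75 + -0.24·-0.5 = 4

4.0000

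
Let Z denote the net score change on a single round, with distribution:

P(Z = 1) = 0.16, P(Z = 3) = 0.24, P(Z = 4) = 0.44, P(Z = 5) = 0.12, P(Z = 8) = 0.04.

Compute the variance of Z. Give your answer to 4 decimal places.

2.2464

E[Z] = (1)(0.16) + (3)(0.24) + (4)(0.44) + (5)(0.12) + (8)(0.04) = 3.56
E[Z²] = (1)²(0.16) + (3)²(0.24) + (4)²(0.44) + (5)²(0.12) + (8)²(0.04) = 14.92
Var(Z) = E[Z²] − (E[Z])² = 14.92 − (3.56)² = 2.2464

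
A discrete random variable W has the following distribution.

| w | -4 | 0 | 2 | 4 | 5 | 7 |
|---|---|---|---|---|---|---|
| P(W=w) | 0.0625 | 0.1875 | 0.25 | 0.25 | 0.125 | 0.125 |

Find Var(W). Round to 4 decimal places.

7.6875

E[W] = (-4)(0.0625) + (0)(0.1875) + (2)(0.25) + (4)(0.25) + (5)(0.125) + (7)(0.125) = 2.75
E[W²] = (-4)²(0.0625) + (0)²(0.1875) + (2)²(0.25) + (4)²(0.25) + (5)²(0.125) + (7)²(0.125) = 15.25
Var(W) = E[W²] − (E[W])² = 15.25 − (2.75)² = 7.6875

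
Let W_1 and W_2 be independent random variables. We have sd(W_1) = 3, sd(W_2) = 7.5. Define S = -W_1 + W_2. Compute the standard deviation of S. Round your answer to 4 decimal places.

var(W_1) = 9, var(W_2) = 56.25
By independence, var(S) = (-1)²var(W_1) + (1)²var(W_2)
= (-1)²·9 + (1)²·56.25 = 65.25
sd(S) = √65.25 ≈ 8.0777

8.0777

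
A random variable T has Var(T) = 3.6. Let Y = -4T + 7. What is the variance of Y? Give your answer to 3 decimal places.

57.600

Var(-4T + 7) = (-4)²·Var(T) = 16·3.6 = 57.6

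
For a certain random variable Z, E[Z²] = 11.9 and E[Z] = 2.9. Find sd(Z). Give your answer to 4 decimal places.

Var(Z) = 11.9 − (2.9)² = 3.49
sd(Z) = √3.49 ≈ 1.8682

1.8682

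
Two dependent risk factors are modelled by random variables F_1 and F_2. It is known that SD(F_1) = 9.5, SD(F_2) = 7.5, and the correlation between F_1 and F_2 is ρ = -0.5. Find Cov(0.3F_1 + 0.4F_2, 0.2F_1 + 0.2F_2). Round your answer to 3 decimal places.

4.928

Var(F_1) = (9.5)² = 90.25;  Var(F_2) = (7.5)² = 56.25
Cov(F_1,F_2) = ρ·SD(F_1)·SD(F_2) = -0.5·9.5·7.5 = -35.625
Cov(0.3F_1 + 0.4F_2, 0.2F_1 + 0.2F_2) = (0.3)(0.2)Var(F_1) + (0.4)(0.2)Var(F_2) + [(0.3)(0.2) + (0.4)(0.2)]Cov(F_1,F_2)
= 0.06·90.25 + 0.08·56.25 + 0.14·-35.625 = 4.9275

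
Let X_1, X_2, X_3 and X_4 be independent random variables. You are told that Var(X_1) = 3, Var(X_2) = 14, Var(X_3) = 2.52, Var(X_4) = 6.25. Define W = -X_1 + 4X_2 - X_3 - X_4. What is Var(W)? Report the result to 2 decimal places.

235.77

By independence, Var(W) = (-1)²Var(X_1) + (4)²Var(X_2) + (-1)²Var(X_3) + (-1)²Var(X_4)
= (-1)²·3 + (4)²·14 + (-1)²·2.52 + (-1)²·6.25 = 235.77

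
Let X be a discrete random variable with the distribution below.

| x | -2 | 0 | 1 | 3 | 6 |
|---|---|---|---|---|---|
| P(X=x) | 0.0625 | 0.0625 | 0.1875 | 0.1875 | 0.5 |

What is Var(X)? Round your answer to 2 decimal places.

6.98

E[X] = (-2)(0.0625) + (0)(0.0625) + (1)(0.1875) + (3)(0.1875) + (6)(0.5) = 3.625
E[X²] = (-2)²(0.0625) + (0)²(0.0625) + (1)²(0.1875) + (3)²(0.1875) + (6)²(0.5) = 20.125
Var(X) = E[X²] − (E[X])² = 20.125 − (3.625)² = 6.984375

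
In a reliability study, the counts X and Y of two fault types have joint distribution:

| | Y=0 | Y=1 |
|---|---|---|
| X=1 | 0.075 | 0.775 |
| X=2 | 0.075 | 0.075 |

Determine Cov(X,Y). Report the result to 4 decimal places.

-0.0525

E[X] = 1.15,  E[Y] = 0.85
E[XY] = 0.925
Cov(X,Y) = E[XY] − E[X]E[Y] = 0.925 − (1.15)(0.85) = -0.0525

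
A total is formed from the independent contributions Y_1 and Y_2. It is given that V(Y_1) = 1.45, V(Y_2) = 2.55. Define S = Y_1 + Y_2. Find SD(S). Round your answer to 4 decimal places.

2.0000

By independence, V(S) = (1)²V(Y_1) + (1)²V(Y_2)
= (1)²·1.45 + (1)²·2.55 = 4
SD(S) = √4 ≈ 2.0000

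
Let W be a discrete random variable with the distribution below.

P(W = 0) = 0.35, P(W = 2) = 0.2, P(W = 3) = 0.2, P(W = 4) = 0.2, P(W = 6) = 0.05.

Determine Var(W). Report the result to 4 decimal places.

E[W] = (0)(0.35) + (2)(0.2) + (3)(0.2) + (4)(0.2) + (6)(0.05) = 2.1
E[W²] = (0)²(0.35) + (2)²(0.2) + (3)²(0.2) + (4)²(0.2) + (6)²(0.05) = 7.6
Var(W) = E[W²] − (E[W])² = 7.6 − (2.1)² = 3.19

3.1900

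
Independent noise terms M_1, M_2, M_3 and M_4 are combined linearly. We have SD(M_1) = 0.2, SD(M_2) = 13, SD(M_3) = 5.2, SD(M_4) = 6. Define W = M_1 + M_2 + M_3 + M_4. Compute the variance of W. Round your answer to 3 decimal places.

Var(M_1) = 0.04, Var(M_2) = 169, Var(M_3) = 27.04, Var(M_4) = 36
By independence, Var(W) = (1)²Var(M_1) + (1)²Var(M_2) + (1)²Var(M_3) + (1)²Var(M_4)
= (1)²·0.04 + (1)²·169 + (1)²·27.04 + (1)²·36 = 232.08

232.080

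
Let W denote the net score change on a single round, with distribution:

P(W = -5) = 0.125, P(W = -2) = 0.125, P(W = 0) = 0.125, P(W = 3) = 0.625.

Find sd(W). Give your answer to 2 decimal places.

E[W] = (-5)(0.125) + (-2)(0.125) + (0)(0.125) + (3)(0.625) = 1
E[W²] = (-5)²(0.125) + (-2)²(0.125) + (0)²(0.125) + (3)²(0.625) = 9.25
Var(W) = E[W²] − (E[W])² = 9.25 − (1)² = 8.25
sd(W) = √8.25 ≈ 2.87

2.87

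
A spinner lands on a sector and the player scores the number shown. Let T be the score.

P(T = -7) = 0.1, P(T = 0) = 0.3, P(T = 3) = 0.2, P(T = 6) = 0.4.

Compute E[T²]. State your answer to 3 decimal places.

21.100

E[T²] = (-7)²(0.1) + (0)²(0.3) + (3)²(0.2) + (6)²(0.4) = 21.1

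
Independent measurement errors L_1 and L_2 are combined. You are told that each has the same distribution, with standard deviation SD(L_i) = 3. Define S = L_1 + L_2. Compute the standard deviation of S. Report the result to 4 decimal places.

Var(L_i) = (3)² = 9
By independence, Var(S) = (1)²Var(L_1) + (1)²Var(L_2)
= (1)²·9 + (1)²·9 = 18
SD(S) = √18 ≈ 4.2426

4.2426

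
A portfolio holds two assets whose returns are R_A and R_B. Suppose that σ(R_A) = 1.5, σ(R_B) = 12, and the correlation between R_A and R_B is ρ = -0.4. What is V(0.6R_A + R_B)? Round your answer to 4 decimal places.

V(R_A) = (1.5)² = 2.25;  V(R_B) = (12)² = 144
Cov(R_A,R_B) = ρ·σ(R_A)·σ(R_B) = -0.4·1.5·12 = -7.2
V(0.6R_A + R_B) = (0.6)²·V(R_A) + (1)²·V(R_B) + 2·(0.6)·(1)·Cov(R_A,R_B)
= 0.36·2.25 + 1·144 + 1.2·-7.2 = 136.17

136.1700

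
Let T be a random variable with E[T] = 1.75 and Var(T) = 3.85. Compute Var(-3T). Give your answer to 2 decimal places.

Var(-3T) = (-3)²·Var(T) = 9·3.85 = 34.65

34.65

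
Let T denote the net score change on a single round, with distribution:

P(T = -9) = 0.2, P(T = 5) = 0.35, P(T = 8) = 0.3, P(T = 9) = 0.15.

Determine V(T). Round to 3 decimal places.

42.610

E[T] = (-9)(0.2) + (5)(0.35) + (8)(0.3) + (9)(0.15) = 3.7
E[T²] = (-9)²(0.2) + (5)²(0.35) + (8)²(0.3) + (9)²(0.15) = 56.3
V(T) = E[T²] − (E[T])² = 56.3 − (3.7)² = 42.61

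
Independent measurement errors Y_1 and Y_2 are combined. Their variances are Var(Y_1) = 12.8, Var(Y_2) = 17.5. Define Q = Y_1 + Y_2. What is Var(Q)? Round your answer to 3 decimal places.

30.300

By independence, Var(Q) = (1)²Var(Y_1) + (1)²Var(Y_2)
= (1)²·12.8 + (1)²·17.5 = 30.3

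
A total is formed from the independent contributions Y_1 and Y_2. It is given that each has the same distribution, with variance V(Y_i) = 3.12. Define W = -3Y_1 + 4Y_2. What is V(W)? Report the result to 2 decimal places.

By independence, V(W) = (-3)²V(Y_1) + (4)²V(Y_2)
= (-3)²·3.12 + (4)²·3.12 = 78

78.00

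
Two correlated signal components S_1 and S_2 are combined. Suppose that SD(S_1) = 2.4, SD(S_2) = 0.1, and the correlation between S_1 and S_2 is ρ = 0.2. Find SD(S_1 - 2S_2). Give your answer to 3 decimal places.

V(S_1) = (2.4)² = 5.76;  V(S_2) = (0.1)² = 0.01
cov(S_1,S_2) = ρ·SD(S_1)·SD(S_2) = 0.2·2.4·0.1 = 0.048
V(S_1 - 2S_2) = (1)²·V(S_1) + (-2)²·V(S_2) + 2·(1)·(-2)·cov(S_1,S_2)
= 1·5.76 + 4·0.01 + -4·0.048 = 5.608
SD(S_1 - 2S_2) = √5.608 ≈ 2.368

2.368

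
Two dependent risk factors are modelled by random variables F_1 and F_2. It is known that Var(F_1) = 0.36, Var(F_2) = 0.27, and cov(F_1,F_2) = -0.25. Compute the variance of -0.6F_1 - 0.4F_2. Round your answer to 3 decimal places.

Var(-0.6F_1 - 0.4F_2) = (-0.6)²·Var(F_1) + (-0.4)²·Var(F_2) + 2·(-0.6)·(-0.4)·cov(F_1,F_2)
= 0.36·0.36 + 0.16·0.27 + 0.48·-0.25 = 0.0528

0.053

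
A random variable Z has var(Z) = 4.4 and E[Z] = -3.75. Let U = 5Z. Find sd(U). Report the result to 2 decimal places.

var(5Z) = (5)²·4.4 = 110
sd(U) = √110 ≈ 10.49

10.49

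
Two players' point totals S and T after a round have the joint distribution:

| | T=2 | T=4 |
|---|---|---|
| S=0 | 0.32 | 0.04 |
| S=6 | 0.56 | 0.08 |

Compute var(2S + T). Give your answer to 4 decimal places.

E[S] = 3.84,  E[T] = 2.24,  E[ST] = 8.64
var(S) = 23.04 − (3.84)² = 8.2944;  var(T) = 5.44 − (2.24)² = 0.4224
cov(S,T) = 8.64 − (3.84)(2.24) = 0.0384
var(2S + T) = (2)²·8.2944 + (1)²·0.4224 + 2·(2)·(1)·0.0384 = 33.7536

33.7536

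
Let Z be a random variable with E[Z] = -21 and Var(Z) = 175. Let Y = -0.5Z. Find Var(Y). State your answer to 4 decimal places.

43.7500

Var(-0.5Z) = (-0.5)²·Var(Z) = 0.25·175 = 43.75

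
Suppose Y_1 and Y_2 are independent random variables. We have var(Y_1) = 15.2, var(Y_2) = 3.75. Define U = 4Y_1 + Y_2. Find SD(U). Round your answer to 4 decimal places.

By independence, var(U) = (4)²var(Y_1) + (1)²var(Y_2)
= (4)²·15.2 + (1)²·3.75 = 246.95
SD(U) = √246.95 ≈ 15.7146

15.7146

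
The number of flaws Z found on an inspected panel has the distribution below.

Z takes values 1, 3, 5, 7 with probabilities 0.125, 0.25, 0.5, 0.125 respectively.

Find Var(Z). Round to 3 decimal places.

2.938

E[Z] = (1)(0.125) + (3)(0.25) + (5)(0.5) + (7)(0.125) = 4.25
E[Z²] = (1)²(0.125) + (3)²(0.25) + (5)²(0.5) + (7)²(0.125) = 21
Var(Z) = E[Z²] − (E[Z])² = 21 − (4.25)² = 2.9375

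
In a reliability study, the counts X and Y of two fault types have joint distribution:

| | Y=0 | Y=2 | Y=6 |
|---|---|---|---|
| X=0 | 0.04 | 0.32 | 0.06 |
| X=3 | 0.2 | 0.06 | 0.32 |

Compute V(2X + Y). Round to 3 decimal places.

E[X] = 1.74,  E[Y] = 3.04,  E[XY] = 6.12
V(X) = 5.22 − (1.74)² = 2.1924;  V(Y) = 15.2 − (3.04)² = 5.9584
Cov(X,Y) = 6.12 − (1.74)(3.04) = 0.8304
V(2X + Y) = (2)²·2.1924 + (1)²·5.9584 + 2·(2)·(1)·0.8304 = 18.0496

18.050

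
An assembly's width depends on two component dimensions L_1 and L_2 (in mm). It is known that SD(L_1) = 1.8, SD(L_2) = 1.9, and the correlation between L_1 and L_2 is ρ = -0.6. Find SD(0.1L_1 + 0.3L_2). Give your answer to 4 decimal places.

0.4839

var(L_1) = (1.8)² = 3.24;  var(L_2) = (1.9)² = 3.61
Cov(L_1,L_2) = ρ·SD(L_1)·SD(L_2) = -0.6·1.8·1.9 = -2.052
var(0.1L_1 + 0.3L_2) = (0.1)²·var(L_1) + (0.3)²·var(L_2) + 2·(0.1)·(0.3)·Cov(L_1,L_2)
= 0.01·3.24 + 0.09·3.61 + 0.06·-2.052 = 0.23418
SD(0.1L_1 + 0.3L_2) = √0.23418 ≈ 0.4839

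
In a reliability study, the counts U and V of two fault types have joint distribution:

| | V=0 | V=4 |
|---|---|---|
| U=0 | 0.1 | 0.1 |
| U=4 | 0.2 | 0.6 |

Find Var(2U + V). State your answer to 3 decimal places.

16.160

E[U] = 3.2,  E[V] = 2.8,  E[UV] = 9.6
Var(U) = 12.8 − (3.2)² = 2.56;  Var(V) = 11.2 − (2.8)² = 3.36
Cov(U,V) = 9.6 − (3.2)(2.8) = 0.64
Var(2U + V) = (2)²·2.56 + (1)²·3.36 + 2·(2)·(1)·0.64 = 16.16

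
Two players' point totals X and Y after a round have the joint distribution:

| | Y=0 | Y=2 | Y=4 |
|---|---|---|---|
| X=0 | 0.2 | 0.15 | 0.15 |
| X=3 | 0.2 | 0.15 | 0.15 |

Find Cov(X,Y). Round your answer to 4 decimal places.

0.0000

E[X] = 1.5,  E[Y] = 1.8
E[XY] = 2.7
Cov(X,Y) = E[XY] − E[X]E[Y] = 2.7 − (1.5)(1.8) = 0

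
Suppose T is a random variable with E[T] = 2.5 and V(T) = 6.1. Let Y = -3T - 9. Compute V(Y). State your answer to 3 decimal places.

54.900

V(-3T - 9) = (-3)²·V(T) = 9·6.1 = 54.9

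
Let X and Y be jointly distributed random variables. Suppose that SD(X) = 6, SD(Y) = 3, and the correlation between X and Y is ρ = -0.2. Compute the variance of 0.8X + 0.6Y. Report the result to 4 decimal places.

22.8240

Var(X) = (6)² = 36;  Var(Y) = (3)² = 9
Cov(X,Y) = ρ·SD(X)·SD(Y) = -0.2·6·3 = -3.6
Var(0.8X + 0.6Y) = (0.8)²·Var(X) + (0.6)²·Var(Y) + 2·(0.8)·(0.6)·Cov(X,Y)
= 0.64·36 + 0.36·9 + 0.96·-3.6 = 22.824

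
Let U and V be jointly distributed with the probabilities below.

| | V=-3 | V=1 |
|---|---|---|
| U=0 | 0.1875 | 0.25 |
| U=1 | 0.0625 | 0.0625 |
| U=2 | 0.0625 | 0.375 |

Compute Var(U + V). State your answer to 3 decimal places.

5.313

E[U] = 1,  E[V] = -0.25,  E[UV] = 0.25
Var(U) = 1.875 − (1)² = 0.875;  Var(V) = 3.5 − (-0.25)² = 3.4375
Cov(U,V) = 0.25 − (1)(-0.25) = 0.5
Var(U + V) = (1)²·0.875 + (1)²·3.4375 + 2·(1)·(1)·0.5 = 5.3125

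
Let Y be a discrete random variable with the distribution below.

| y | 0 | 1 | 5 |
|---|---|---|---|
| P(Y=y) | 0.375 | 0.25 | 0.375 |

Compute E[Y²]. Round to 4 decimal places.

E[Y²] = (0)²(0.375) + (1)²(0.25) + (5)²(0.375) = 9.625

9.6250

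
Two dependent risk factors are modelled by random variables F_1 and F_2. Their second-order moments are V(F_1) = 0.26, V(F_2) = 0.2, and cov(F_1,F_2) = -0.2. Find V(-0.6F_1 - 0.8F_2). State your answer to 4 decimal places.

V(-0.6F_1 - 0.8F_2) = (-0.6)²·V(F_1) + (-0.8)²·V(F_2) + 2·(-0.6)·(-0.8)·cov(F_1,F_2)
= 0.36·0.26 + 0.64·0.2 + 0.96·-0.2 = 0.0296

0.0296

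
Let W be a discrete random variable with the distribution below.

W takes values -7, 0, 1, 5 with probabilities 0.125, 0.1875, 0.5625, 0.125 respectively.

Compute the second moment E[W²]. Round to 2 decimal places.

E[W²] = (-7)²(0.125) + (0)²(0.1875) + (1)²(0.5625) + (5)²(0.125) = 9.8125

9.81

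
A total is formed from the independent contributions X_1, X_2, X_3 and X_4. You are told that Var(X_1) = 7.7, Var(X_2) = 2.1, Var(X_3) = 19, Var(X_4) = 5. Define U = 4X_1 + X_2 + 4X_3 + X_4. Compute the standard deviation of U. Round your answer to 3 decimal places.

By independence, Var(U) = (4)²Var(X_1) + (1)²Var(X_2) + (4)²Var(X_3) + (1)²Var(X_4)
= (4)²·7.7 + (1)²·2.1 + (4)²·19 + (1)²·5 = 434.3
sd(U) = √434.3 ≈ 20.840

20.840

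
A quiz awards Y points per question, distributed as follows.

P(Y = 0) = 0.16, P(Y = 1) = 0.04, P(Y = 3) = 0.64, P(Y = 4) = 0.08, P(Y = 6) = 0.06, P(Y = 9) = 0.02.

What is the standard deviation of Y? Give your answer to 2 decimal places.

1.71

E[Y] = (0)(0.16) + (1)(0.04) + (3)(0.64) + (4)(0.08) + (6)(0.06) + (9)(0.02) = 2.82
E[Y²] = (0)²(0.16) + (1)²(0.04) + (3)²(0.64) + (4)²(0.08) + (6)²(0.06) + (9)²(0.02) = 10.86
Var(Y) = E[Y²] − (E[Y])² = 10.86 − (2.82)² = 2.9076
σ(Y) = √2.9076 ≈ 1.71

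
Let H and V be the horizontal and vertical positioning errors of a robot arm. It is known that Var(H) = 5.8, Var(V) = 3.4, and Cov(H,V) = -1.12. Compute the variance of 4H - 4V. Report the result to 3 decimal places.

183.040

Var(4H - 4V) = (4)²·Var(H) + (-4)²·Var(V) + 2·(4)·(-4)·Cov(H,V)
= 16·5.8 + 16·3.4 + -32·-1.12 = 183.04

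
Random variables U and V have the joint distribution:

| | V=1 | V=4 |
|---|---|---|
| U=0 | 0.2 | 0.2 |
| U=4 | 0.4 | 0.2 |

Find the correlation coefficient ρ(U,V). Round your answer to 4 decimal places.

E[U] = 2.4,  E[V] = 2.2
E[UV] = 4.8
cov(U,V) = E[UV] − E[U]E[V] = 4.8 − (2.4)(2.2) = -0.48
Var(U) = 3.84,  Var(V) = 2.16
ρ = -0.48 / √(3.84·2.16) ≈ -0.1667

-0.1667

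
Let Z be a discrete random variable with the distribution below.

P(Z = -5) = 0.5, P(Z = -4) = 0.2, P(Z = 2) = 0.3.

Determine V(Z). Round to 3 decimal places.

E[Z] = (-5)(0.5) + (-4)(0.2) + (2)(0.3) = -2.7
E[Z²] = (-5)²(0.5) + (-4)²(0.2) + (2)²(0.3) = 16.9
V(Z) = E[Z²] − (E[Z])² = 16.9 − (-2.7)² = 9.61

9.610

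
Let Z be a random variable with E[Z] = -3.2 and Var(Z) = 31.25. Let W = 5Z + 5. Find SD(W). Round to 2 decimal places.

27.95

Var(5Z + 5) = (5)²·31.25 = 781.25
SD(W) = √781.25 ≈ 27.95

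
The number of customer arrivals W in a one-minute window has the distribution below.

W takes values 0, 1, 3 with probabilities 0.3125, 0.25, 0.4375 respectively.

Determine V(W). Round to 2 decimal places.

1.75

E[W] = (0)(0.3125) + (1)(0.25) + (3)(0.4375) = 1.5625
E[W²] = (0)²(0.3125) + (1)²(0.25) + (3)²(0.4375) = 4.1875
V(W) = E[W²] − (E[W])² = 4.1875 − (1.5625)² = 1.74609375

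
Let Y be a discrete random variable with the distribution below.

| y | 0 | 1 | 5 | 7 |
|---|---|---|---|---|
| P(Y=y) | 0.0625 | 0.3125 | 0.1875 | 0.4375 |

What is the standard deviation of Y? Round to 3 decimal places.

2.800

E[Y] = (0)(0.0625) + (1)(0.3125) + (5)(0.1875) + (7)(0.4375) = 4.3125
E[Y²] = (0)²(0.0625) + (1)²(0.3125) + (5)²(0.1875) + (7)²(0.4375) = 26.4375
Var(Y) = E[Y²] − (E[Y])² = 26.4375 − (4.3125)² = 7.83984375
SD(Y) = √7.83984375 ≈ 2.800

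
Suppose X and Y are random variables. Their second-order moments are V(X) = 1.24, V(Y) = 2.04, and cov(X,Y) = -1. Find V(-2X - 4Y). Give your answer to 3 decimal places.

V(-2X - 4Y) = (-2)²·V(X) + (-4)²·V(Y) + 2·(-2)·(-4)·cov(X,Y)
= 4·1.24 + 16·2.04 + 16·-1 = 21.6

21.600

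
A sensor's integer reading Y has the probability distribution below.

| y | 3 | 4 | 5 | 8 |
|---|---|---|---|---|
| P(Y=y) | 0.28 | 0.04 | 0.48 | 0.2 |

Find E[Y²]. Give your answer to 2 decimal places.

27.96

E[Y²] = (3)²(0.28) + (4)²(0.04) + (5)²(0.48) + (8)²(0.2) = 27.96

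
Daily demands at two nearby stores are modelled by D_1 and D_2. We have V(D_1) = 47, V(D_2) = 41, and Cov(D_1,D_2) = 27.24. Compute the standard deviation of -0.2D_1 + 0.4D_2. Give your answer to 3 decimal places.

V(-0.2D_1 + 0.4D_2) = (-0.2)²·V(D_1) + (0.4)²·V(D_2) + 2·(-0.2)·(0.4)·Cov(D_1,D_2)
= 0.04·47 + 0.16·41 + -0.16·27.24 = 4.0816
σ(-0.2D_1 + 0.4D_2) = √4.0816 ≈ 2.020

2.020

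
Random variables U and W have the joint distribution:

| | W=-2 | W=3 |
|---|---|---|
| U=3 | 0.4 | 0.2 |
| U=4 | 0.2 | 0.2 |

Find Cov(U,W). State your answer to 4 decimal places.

E[U] = 3.4,  E[W] = 0
E[UW] = 0.2
Cov(U,W) = E[UW] − E[U]E[W] = 0.2 − (3.4)(0) = 0.2

0.2000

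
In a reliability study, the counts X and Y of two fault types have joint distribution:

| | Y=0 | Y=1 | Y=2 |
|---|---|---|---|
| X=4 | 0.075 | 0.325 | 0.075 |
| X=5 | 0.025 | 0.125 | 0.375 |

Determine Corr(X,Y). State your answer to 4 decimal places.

E[X] = 4.525,  E[Y] = 1.35
E[XY] = 6.275
Cov(X,Y) = E[XY] − E[X]E[Y] = 6.275 − (4.525)(1.35) = 0.16625
Var(X) = 0.249375,  Var(Y) = 0.4275
ρ = 0.16625 / √(0.249375·0.4275) ≈ 0.5092

0.5092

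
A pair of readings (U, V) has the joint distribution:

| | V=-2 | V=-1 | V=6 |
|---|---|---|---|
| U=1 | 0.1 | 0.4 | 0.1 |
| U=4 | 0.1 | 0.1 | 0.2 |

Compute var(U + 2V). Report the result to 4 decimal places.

53.8000

E[U] = 2.2,  E[V] = 0.9,  E[UV] = 3.6
var(U) = 7 − (2.2)² = 2.16;  var(V) = 12.1 − (0.9)² = 11.29
Cov(U,V) = 3.6 − (2.2)(0.9) = 1.62
var(U + 2V) = (1)²·2.16 + (2)²·11.29 + 2·(1)·(2)·1.62 = 53.8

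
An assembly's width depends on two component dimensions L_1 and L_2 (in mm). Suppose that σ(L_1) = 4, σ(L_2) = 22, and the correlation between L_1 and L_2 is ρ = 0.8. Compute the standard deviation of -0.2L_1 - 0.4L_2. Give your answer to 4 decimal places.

Var(L_1) = (4)² = 16;  Var(L_2) = (22)² = 484
Cov(L_1,L_2) = ρ·σ(L_1)·σ(L_2) = 0.8·4·22 = 70.4
Var(-0.2L_1 - 0.4L_2) = (-0.2)²·Var(L_1) + (-0.4)²·Var(L_2) + 2·(-0.2)·(-0.4)·Cov(L_1,L_2)
= 0.04·16 + 0.16·484 + 0.16·70.4 = 89.344
σ(-0.2L_1 - 0.4L_2) = √89.344 ≈ 9.4522

9.4522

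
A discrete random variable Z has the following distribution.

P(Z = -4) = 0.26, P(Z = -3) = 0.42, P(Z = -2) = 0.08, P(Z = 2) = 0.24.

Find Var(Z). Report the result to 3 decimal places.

5.300

E[Z] = (-4)(0.26) + (-3)(0.42) + (-2)(0.08) + (2)(0.24) = -1.98
E[Z²] = (-4)²(0.26) + (-3)²(0.42) + (-2)²(0.08) + (2)²(0.24) = 9.22
Var(Z) = E[Z²] − (E[Z])² = 9.22 − (-1.98)² = 5.2996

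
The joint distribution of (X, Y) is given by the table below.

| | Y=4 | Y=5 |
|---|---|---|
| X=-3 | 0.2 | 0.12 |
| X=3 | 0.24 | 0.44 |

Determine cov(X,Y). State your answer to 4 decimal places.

0.3552

E[X] = 1.08,  E[Y] = 4.56
E[XY] = 5.28
cov(X,Y) = E[XY] − E[X]E[Y] = 5.28 − (1.08)(4.56) = 0.3552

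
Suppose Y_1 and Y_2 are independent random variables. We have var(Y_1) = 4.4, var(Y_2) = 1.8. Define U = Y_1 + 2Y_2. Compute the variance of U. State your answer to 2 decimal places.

By independence, var(U) = (1)²var(Y_1) + (2)²var(Y_2)
= (1)²·4.4 + (2)²·1.8 = 11.6

11.60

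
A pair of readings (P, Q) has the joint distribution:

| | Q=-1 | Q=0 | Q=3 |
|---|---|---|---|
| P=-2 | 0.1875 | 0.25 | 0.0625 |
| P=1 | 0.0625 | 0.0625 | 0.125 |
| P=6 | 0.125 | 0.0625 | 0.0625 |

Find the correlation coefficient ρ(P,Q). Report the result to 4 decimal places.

E[P] = 0.75,  E[Q] = 0.375
E[PQ] = 0.6875
cov(P,Q) = E[PQ] − E[P]E[Q] = 0.6875 − (0.75)(0.375) = 0.40625
Var(P) = 10.6875,  Var(Q) = 2.484375
ρ = 0.40625 / √(10.6875·2.484375) ≈ 0.0788

0.0788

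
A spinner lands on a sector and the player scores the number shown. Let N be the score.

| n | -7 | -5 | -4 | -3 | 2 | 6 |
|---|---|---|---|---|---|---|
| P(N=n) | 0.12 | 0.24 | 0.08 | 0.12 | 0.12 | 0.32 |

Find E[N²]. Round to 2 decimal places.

26.24

E[N²] = (-7)²(0.12) + (-5)²(0.24) + (-4)²(0.08) + (-3)²(0.12) + (2)²(0.12) + (6)²(0.32) = 26.24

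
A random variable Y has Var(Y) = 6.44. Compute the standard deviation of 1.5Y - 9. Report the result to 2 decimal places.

Var(1.5Y - 9) = (1.5)²·6.44 = 14.49
SD(1.5Y - 9) = √14.49 ≈ 3.81

3.81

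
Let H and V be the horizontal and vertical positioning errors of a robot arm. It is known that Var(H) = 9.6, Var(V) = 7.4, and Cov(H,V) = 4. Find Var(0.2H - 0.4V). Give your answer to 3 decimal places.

0.928

Var(0.2H - 0.4V) = (0.2)²·Var(H) + (-0.4)²·Var(V) + 2·(0.2)·(-0.4)·Cov(H,V)
= 0.04·9.6 + 0.16·7.4 + -0.16·4 = 0.928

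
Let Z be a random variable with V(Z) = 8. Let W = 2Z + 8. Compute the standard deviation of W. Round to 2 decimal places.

5.66

V(2Z + 8) = (2)²·8 = 32
SD(W) = √32 ≈ 5.66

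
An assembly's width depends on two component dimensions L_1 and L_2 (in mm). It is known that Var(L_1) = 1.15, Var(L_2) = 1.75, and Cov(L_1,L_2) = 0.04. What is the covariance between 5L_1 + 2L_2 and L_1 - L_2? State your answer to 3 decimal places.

2.130

Cov(5L_1 + 2L_2, L_1 - L_2) = (5)(1)Var(L_1) + (2)(-1)Var(L_2) + [(5)(-1) + (2)(1)]Cov(L_1,L_2)
= 5·1.15 + -2·1.75 + -3·0.04 = 2.13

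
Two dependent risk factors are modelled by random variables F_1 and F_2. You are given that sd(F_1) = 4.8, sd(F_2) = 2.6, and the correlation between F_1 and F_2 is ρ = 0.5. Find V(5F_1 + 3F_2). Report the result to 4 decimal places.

824.0400

V(F_1) = (4.8)² = 23.04;  V(F_2) = (2.6)² = 6.76
Cov(F_1,F_2) = ρ·sd(F_1)·sd(F_2) = 0.5·4.8·2.6 = 6.24
V(5F_1 + 3F_2) = (5)²·V(F_1) + (3)²·V(F_2) + 2·(5)·(3)·Cov(F_1,F_2)
= 25·23.04 + 9·6.76 + 30·6.24 = 824.04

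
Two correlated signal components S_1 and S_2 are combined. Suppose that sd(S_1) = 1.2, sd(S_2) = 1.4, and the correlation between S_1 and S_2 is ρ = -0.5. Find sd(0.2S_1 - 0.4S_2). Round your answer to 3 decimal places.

Var(S_1) = (1.2)² = 1.44;  Var(S_2) = (1.4)² = 1.96
cov(S_1,S_2) = ρ·sd(S_1)·sd(S_2) = -0.5·1.2·1.4 = -0.84
Var(0.2S_1 - 0.4S_2) = (0.2)²·Var(S_1) + (-0.4)²·Var(S_2) + 2·(0.2)·(-0.4)·cov(S_1,S_2)
= 0.04·1.44 + 0.16·1.96 + -0.16·-0.84 = 0.5056
sd(0.2S_1 - 0.4S_2) = √0.5056 ≈ 0.711

0.711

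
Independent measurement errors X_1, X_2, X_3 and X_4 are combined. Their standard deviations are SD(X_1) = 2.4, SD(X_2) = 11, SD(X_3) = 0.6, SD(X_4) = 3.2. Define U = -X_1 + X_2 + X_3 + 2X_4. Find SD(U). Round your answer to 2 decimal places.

12.96

Var(X_1) = 5.76, Var(X_2) = 121, Var(X_3) = 0.36, Var(X_4) = 10.24
By independence, Var(U) = (-1)²Var(X_1) + (1)²Var(X_2) + (1)²Var(X_3) + (2)²Var(X_4)
= (-1)²·5.76 + (1)²·121 + (1)²·0.36 + (2)²·10.24 = 168.08
SD(U) = √168.08 ≈ 12.96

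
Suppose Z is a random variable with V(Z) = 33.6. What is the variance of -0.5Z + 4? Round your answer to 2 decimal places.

8.40

V(-0.5Z + 4) = (-0.5)²·V(Z) = 0.25·33.6 = 8.4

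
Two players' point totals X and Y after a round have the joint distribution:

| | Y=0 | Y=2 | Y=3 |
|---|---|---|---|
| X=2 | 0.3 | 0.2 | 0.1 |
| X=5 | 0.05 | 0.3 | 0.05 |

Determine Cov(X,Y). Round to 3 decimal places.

0.510

E[X] = 3.2,  E[Y] = 1.45
E[XY] = 5.15
Cov(X,Y) = E[XY] − E[X]E[Y] = 5.15 − (3.2)(1.45) = 0.51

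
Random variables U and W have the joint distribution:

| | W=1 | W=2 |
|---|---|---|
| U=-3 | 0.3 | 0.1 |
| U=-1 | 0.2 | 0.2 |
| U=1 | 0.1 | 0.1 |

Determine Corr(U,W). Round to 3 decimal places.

0.218

E[U] = -1.4,  E[W] = 1.4
E[UW] = -1.8
cov(U,W) = E[UW] − E[U]E[W] = -1.8 − (-1.4)(1.4) = 0.16
Var(U) = 2.24,  Var(W) = 0.24
ρ = 0.16 / √(2.24·0.24) ≈ 0.218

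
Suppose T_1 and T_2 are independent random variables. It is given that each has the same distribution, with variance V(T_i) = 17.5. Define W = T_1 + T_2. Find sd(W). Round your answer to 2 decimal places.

5.92

By independence, V(W) = (1)²V(T_1) + (1)²V(T_2)
= (1)²·17.5 + (1)²·17.5 = 35
sd(W) = √35 ≈ 5.92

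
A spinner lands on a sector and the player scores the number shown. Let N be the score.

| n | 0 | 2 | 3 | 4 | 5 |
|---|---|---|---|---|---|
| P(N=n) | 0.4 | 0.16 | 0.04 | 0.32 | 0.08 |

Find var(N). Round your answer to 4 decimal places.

E[N] = (0)(0.4) + (2)(0.16) + (3)(0.04) + (4)(0.32) + (5)(0.08) = 2.12
E[N²] = (0)²(0.4) + (2)²(0.16) + (3)²(0.04) + (4)²(0.32) + (5)²(0.08) = 8.12
var(N) = E[N²] − (E[N])² = 8.12 − (2.12)² = 3.6256

3.6256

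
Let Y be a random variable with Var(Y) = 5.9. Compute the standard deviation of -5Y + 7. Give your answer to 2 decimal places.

Var(-5Y + 7) = (-5)²·5.9 = 147.5
SD(-5Y + 7) = √147.5 ≈ 12.14

12.14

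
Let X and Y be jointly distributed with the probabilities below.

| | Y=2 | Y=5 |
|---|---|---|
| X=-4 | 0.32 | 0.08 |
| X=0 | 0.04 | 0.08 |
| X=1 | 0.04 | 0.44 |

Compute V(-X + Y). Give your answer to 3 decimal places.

E[X] = -1.12,  E[Y] = 3.8,  E[XY] = -1.88
V(X) = 6.88 − (-1.12)² = 5.6256;  V(Y) = 16.6 − (3.8)² = 2.16
Cov(X,Y) = -1.88 − (-1.12)(3.8) = 2.376
V(-X + Y) = (-1)²·5.6256 + (1)²·2.16 + 2·(-1)·(1)·2.376 = 3.0336

3.034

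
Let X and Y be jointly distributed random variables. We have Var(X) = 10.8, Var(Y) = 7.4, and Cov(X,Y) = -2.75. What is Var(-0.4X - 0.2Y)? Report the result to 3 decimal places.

Var(-0.4X - 0.2Y) = (-0.4)²·Var(X) + (-0.2)²·Var(Y) + 2·(-0.4)·(-0.2)·Cov(X,Y)
= 0.16·10.8 + 0.04·7.4 + 0.16·-2.75 = 1.584

1.584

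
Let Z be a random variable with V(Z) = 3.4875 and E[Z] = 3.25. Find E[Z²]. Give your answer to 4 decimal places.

14.0500

E[Z²] = V(Z) + (E[Z])² = 3.4875 + (3.25)² = 14.05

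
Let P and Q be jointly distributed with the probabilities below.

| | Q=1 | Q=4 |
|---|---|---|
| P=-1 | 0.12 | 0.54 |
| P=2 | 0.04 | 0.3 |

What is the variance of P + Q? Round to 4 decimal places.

3.4884

E[P] = 0.02,  E[Q] = 3.52,  E[PQ] = 0.2
Var(P) = 2.02 − (0.02)² = 2.0196;  Var(Q) = 13.6 − (3.52)² = 1.2096
Cov(P,Q) = 0.2 − (0.02)(3.52) = 0.1296
Var(P + Q) = (1)²·2.0196 + (1)²·1.2096 + 2·(1)·(1)·0.1296 = 3.4884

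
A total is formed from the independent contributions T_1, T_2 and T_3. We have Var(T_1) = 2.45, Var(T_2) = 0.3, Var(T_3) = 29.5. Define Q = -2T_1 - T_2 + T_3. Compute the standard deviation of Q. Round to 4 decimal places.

By independence, Var(Q) = (-2)²Var(T_1) + (-1)²Var(T_2) + (1)²Var(T_3)
= (-2)²·2.45 + (-1)²·0.3 + (1)²·29.5 = 39.6
SD(Q) = √39.6 ≈ 6.2929

6.2929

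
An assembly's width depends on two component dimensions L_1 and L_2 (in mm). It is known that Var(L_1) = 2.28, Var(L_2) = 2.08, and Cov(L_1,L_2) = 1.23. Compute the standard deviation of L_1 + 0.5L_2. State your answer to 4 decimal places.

Var(L_1 + 0.5L_2) = (1)²·Var(L_1) + (0.5)²·Var(L_2) + 2·(1)·(0.5)·Cov(L_1,L_2)
= 1·2.28 + 0.25·2.08 + 1·1.23 = 4.03
SD(L_1 + 0.5L_2) = √4.03 ≈ 2.0075

2.0075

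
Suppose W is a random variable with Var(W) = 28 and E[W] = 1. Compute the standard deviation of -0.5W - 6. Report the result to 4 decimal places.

Var(-0.5W - 6) = (-0.5)²·28 = 7
sd(-0.5W - 6) = √7 ≈ 2.6458

2.6458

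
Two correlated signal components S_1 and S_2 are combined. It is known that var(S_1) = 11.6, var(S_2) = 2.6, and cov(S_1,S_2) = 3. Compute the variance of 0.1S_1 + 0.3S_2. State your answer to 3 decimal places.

0.530

var(0.1S_1 + 0.3S_2) = (0.1)²·var(S_1) + (0.3)²·var(S_2) + 2·(0.1)·(0.3)·cov(S_1,S_2)
= 0.01·11.6 + 0.09·2.6 + 0.06·3 = 0.53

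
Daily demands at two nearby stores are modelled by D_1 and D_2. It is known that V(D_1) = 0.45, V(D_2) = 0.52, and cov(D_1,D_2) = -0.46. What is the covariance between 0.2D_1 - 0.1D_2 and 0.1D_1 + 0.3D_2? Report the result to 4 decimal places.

-0.0296

cov(0.2D_1 - 0.1D_2, 0.1D_1 + 0.3D_2) = (0.2)(0.1)V(D_1) + (-0.1)(0.3)V(D_2) + [(0.2)(0.3) + (-0.1)(0.1)]cov(D_1,D_2)
= 0.02·0.45 + -0.03·0.52 + 0.05·-0.46 = -0.0296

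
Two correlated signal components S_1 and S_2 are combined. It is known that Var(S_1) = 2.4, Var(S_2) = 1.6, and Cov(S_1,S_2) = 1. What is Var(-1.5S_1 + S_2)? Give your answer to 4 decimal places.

Var(-1.5S_1 + S_2) = (-1.5)²·Var(S_1) + (1)²·Var(S_2) + 2·(-1.5)·(1)·Cov(S_1,S_2)
= 2.25·2.4 + 1·1.6 + -3·1 = 4

4.0000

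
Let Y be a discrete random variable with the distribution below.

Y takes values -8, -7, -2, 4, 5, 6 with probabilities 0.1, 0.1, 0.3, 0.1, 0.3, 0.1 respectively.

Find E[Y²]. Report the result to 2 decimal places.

E[Y²] = (-8)²(0.1) + (-7)²(0.1) + (-2)²(0.3) + (4)²(0.1) + (5)²(0.3) + (6)²(0.1) = 25.2

25.20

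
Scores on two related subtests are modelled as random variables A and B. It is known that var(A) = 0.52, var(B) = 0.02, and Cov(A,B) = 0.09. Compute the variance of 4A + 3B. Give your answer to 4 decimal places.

10.6600

var(4A + 3B) = (4)²·var(A) + (3)²·var(B) + 2·(4)·(3)·Cov(A,B)
= 16·0.52 + 9·0.02 + 24·0.09 = 10.66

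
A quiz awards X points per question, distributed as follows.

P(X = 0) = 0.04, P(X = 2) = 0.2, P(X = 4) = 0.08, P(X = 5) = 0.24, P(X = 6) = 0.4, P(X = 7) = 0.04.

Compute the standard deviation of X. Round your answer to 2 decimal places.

1.81

E[X] = (0)(0.04) + (2)(0.2) + (4)(0.08) + (5)(0.24) + (6)(0.4) + (7)(0.04) = 4.6
E[X²] = (0)²(0.04) + (2)²(0.2) + (4)²(0.08) + (5)²(0.24) + (6)²(0.4) + (7)²(0.04) = 24.44
var(X) = E[X²] − (E[X])² = 24.44 − (4.6)² = 3.28
SD(X) = √3.28 ≈ 1.81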